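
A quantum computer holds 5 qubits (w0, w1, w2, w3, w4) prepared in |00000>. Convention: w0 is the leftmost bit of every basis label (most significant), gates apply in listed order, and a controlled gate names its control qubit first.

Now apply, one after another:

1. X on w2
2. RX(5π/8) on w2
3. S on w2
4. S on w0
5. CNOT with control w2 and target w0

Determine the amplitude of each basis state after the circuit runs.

The resulting statevector has amplitude -I*sin(5*pi/16) on |00000>, I*cos(5*pi/16) on |10100>, and 0 on every other basis state.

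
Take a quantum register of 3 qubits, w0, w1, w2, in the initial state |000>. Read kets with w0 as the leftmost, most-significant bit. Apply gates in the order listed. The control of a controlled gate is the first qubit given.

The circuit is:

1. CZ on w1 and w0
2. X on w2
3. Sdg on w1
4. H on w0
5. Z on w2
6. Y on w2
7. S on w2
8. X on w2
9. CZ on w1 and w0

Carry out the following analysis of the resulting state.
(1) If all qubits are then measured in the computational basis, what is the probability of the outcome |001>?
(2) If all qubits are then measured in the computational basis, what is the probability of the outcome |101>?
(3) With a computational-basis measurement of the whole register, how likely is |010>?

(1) The probability of measuring |001> is 1/2.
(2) Outcome |101> occurs with probability 1/2.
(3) The probability of measuring |010> is 0.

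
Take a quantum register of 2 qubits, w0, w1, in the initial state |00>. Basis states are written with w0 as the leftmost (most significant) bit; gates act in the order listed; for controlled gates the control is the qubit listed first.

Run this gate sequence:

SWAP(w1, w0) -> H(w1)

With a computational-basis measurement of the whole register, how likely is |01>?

The probability of measuring |01> is 1/2.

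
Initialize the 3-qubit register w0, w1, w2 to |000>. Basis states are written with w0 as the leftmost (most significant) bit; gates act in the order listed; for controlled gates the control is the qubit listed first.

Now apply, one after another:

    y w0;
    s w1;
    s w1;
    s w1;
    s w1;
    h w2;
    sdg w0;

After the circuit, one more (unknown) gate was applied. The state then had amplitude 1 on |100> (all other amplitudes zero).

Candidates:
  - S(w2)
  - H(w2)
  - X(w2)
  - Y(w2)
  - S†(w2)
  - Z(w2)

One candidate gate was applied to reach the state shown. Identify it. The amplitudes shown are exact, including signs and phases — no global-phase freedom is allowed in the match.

The unique candidate consistent with the amplitudes is H(w2). Key observation: the block from step 2 through step 5 cancels to the identity and can be dropped.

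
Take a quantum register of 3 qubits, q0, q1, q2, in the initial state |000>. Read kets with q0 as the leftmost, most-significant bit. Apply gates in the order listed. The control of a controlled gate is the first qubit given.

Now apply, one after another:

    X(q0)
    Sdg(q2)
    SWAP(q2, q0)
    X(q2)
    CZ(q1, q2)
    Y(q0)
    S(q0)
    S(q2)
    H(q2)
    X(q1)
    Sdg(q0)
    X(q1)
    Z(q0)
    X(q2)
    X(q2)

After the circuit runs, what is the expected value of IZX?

The expectation value of IZX is 1.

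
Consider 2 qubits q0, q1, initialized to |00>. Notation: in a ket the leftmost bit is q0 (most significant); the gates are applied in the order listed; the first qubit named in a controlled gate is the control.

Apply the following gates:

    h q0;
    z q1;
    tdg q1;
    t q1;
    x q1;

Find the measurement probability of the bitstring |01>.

The probability of measuring |01> is 1/2.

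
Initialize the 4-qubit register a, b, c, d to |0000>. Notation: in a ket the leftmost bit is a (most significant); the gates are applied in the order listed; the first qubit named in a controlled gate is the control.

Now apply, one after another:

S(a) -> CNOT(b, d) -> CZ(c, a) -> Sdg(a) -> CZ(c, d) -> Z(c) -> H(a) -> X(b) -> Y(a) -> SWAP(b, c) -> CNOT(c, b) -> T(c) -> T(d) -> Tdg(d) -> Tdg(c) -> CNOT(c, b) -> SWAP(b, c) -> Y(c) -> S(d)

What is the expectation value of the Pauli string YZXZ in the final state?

In the final state, YZXZ has expectation 0. Key observation: the block from step 10 through step 17 cancels to the identity and can be dropped.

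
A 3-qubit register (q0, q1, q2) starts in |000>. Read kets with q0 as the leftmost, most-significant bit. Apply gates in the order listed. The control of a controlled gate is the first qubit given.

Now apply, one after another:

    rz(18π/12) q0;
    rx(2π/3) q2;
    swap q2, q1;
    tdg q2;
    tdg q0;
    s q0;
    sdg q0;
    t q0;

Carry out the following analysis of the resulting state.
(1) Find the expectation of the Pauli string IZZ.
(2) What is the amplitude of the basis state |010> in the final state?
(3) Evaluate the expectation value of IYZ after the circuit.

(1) In the final state, IZZ has expectation -1/2.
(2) The amplitude on |010> is sqrt(3)*exp(3*I*pi/4)/2.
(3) The expectation value of IYZ is -sqrt(3)/2.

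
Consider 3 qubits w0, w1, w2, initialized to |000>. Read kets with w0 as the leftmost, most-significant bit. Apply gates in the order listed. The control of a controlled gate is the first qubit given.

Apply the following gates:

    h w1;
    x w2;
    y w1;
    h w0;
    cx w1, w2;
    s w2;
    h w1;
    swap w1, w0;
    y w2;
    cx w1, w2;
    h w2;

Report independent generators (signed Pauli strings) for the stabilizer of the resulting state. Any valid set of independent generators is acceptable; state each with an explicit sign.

The stabilizer group can be generated by +YIZ, +IXZ, +ZZY, among other valid generating sets.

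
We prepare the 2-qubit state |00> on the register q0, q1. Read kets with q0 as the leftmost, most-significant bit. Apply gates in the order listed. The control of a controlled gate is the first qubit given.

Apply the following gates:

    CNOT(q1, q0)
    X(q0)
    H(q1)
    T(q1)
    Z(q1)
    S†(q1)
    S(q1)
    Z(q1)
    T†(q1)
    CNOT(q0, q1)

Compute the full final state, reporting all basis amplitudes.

The final amplitudes are 0 on |00>, 0 on |01>, sqrt(2)/2 on |10>, sqrt(2)/2 on |11>. Key observation: steps 4-9 multiply out to the identity, so the circuit reduces to the remaining gates.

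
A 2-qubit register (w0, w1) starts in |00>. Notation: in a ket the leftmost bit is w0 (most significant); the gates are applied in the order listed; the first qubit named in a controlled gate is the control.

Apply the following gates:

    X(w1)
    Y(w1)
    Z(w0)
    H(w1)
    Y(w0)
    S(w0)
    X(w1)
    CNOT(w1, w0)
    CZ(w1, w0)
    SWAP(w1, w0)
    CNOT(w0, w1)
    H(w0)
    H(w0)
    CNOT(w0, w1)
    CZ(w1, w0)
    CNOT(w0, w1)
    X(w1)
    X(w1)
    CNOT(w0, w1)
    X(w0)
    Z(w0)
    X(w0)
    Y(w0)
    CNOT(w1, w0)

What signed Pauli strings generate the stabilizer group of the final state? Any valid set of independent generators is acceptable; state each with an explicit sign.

One valid set of independent stabilizer generators is +IX, +ZI (any independent generating set of the same group is equally correct).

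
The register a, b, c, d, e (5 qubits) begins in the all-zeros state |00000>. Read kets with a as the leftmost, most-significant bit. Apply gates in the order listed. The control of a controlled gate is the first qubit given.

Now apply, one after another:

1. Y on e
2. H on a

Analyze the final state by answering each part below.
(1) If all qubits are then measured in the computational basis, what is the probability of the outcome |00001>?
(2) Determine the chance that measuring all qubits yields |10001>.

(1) The probability of measuring |00001> is 1/2.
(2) Outcome |10001> occurs with probability 1/2.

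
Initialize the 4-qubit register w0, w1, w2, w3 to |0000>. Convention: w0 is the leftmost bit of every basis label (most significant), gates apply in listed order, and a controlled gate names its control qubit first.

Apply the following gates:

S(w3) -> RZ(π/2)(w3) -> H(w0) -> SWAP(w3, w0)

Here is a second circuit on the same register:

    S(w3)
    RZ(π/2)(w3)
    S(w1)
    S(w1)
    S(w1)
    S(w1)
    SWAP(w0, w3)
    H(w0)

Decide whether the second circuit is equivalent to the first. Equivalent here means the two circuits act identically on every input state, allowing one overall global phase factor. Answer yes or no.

No — the two circuits implement different unitaries, even allowing a global phase.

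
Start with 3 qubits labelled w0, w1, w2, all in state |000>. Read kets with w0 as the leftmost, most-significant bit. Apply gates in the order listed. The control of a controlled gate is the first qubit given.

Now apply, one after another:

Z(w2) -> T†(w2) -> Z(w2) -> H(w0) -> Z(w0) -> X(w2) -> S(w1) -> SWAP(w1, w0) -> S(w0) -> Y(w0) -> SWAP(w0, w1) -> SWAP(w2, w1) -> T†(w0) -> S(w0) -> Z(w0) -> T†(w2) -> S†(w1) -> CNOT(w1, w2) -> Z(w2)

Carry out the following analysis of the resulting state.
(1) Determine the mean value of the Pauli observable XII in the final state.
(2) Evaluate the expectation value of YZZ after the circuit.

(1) The expectation value of XII is sqrt(2)/2.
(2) In the final state, YZZ has expectation -sqrt(2)/2.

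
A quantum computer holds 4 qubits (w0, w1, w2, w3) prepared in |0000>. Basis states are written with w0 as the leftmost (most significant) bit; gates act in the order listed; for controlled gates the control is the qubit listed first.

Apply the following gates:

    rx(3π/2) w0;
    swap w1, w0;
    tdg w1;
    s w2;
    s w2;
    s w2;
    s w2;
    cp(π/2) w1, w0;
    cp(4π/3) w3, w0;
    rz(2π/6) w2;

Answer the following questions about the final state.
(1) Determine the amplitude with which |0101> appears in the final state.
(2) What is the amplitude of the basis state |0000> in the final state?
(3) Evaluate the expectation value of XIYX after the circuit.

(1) The final state's coefficient on |0101> equals 0.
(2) The amplitude on |0000> is sqrt(2)*exp(5*I*pi/6)/2.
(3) The expectation value of XIYX is 0.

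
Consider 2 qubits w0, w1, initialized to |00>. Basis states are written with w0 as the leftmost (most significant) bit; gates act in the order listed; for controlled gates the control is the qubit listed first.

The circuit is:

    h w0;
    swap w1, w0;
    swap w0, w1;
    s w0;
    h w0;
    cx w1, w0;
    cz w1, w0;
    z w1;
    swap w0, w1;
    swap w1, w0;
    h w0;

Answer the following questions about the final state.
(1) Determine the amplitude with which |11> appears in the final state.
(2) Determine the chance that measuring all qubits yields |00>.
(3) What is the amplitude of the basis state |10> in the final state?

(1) The amplitude on |11> is 0.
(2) A full measurement returns |00> with probability 1/2.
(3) The final state's coefficient on |10> equals sqrt(2)*I/2.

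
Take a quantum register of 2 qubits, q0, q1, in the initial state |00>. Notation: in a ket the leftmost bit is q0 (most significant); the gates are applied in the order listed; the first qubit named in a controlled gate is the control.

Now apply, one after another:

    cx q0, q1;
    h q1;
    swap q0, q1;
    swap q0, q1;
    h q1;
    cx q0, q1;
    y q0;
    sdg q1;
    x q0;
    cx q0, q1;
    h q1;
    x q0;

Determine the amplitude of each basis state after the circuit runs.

After the circuit, the state carries amplitude 0 on |00>, 0 on |01>, sqrt(2)*I/2 on |10>, sqrt(2)*I/2 on |11>. Key observation: steps 2-5 multiply out to the identity, so the circuit reduces to the remaining gates.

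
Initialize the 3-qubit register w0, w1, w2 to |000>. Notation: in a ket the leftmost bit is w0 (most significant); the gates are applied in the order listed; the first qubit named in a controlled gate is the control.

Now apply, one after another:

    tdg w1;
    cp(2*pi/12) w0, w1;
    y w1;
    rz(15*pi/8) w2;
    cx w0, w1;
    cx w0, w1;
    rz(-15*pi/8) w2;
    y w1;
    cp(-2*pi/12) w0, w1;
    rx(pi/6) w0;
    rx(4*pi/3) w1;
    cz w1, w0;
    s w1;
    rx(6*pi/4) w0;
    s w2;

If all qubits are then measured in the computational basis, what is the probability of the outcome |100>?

A full measurement returns |100> with probability 1/16. Key observation: the block from step 2 through step 9 cancels to the identity and can be dropped.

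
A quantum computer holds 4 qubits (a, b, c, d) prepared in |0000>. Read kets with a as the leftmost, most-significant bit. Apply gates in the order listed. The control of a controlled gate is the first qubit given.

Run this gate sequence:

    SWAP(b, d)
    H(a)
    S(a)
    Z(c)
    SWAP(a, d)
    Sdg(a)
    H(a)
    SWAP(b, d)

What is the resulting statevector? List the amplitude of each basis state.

The final amplitudes are 1/2 on |0000>, I/2 on |0100>, 1/2 on |1000>, I/2 on |1100>, and 0 on every other basis state.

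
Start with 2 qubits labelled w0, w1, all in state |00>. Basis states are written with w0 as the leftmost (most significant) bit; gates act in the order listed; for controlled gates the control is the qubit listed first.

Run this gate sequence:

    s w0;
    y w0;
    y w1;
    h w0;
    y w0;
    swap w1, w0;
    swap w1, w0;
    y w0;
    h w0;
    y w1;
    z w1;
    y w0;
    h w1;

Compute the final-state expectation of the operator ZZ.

The expectation value of ZZ is 0. Key observation: the block from step 3 through step 10 cancels to the identity and can be dropped.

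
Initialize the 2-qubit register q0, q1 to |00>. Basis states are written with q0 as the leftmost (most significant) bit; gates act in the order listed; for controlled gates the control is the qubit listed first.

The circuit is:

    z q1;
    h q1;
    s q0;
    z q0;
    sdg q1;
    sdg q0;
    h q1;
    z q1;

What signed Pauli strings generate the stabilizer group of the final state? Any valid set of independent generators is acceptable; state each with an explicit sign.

The stabilizer group can be generated by -IY, +ZI, among other valid generating sets.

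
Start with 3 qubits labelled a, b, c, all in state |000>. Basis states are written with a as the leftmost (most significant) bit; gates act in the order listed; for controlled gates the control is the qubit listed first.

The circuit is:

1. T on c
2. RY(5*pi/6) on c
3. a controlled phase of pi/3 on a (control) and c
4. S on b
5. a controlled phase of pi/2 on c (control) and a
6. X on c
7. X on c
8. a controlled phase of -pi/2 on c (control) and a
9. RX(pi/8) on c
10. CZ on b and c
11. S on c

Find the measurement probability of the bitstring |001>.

Outcome |001> occurs with probability sqrt(3*sqrt(2) + 6)/8 + 1/2.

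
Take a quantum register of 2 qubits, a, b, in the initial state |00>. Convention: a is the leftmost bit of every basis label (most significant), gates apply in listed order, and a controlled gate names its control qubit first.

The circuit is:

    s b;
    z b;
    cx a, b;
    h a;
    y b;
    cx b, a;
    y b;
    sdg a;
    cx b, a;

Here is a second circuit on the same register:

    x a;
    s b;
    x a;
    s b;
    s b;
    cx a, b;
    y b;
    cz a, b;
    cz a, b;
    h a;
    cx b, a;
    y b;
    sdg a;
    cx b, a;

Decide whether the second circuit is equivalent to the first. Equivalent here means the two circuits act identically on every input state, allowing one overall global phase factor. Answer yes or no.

Yes — the two circuits implement the same unitary up to a global phase.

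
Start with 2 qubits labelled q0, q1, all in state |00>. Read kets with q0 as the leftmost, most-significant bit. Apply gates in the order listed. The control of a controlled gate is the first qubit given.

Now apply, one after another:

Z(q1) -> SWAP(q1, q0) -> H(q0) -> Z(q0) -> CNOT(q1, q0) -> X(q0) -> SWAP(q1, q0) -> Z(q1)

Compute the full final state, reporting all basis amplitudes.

After the circuit, the state carries amplitude -sqrt(2)/2 on |00>, -sqrt(2)/2 on |01>, 0 on |10>, 0 on |11>.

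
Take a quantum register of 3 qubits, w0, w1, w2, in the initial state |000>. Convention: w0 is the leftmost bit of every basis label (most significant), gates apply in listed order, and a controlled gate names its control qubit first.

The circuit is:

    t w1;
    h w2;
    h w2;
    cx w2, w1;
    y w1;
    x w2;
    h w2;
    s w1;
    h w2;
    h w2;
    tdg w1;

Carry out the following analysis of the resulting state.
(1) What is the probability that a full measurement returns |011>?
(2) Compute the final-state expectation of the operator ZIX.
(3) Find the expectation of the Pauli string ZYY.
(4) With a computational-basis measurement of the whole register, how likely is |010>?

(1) A full measurement returns |011> with probability 1/2.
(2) In the final state, ZIX has expectation -1.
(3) The expectation value of ZYY is 0.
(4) A full measurement returns |010> with probability 1/2.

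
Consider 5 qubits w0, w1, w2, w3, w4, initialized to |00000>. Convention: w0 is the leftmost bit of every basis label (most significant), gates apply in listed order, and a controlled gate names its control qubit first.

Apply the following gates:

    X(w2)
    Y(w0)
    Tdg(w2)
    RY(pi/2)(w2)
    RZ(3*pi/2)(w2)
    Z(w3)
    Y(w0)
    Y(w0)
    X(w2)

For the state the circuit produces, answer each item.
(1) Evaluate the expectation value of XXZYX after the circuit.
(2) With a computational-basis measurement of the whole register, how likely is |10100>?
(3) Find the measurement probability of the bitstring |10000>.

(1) In the final state, XXZYX has expectation 0.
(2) A full measurement returns |10100> with probability 1/2.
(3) A full measurement returns |10000> with probability 1/2.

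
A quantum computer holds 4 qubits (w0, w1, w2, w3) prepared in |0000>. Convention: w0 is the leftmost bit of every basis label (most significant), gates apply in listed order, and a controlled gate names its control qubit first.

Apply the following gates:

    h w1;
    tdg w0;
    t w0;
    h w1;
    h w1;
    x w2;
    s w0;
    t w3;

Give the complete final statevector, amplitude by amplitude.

The resulting statevector has amplitude sqrt(2)/2 on |0010>, sqrt(2)/2 on |0110>, and 0 on every other basis state. Key observation: gates 1-4 undo each other exactly, leaving only the rest of the circuit to track.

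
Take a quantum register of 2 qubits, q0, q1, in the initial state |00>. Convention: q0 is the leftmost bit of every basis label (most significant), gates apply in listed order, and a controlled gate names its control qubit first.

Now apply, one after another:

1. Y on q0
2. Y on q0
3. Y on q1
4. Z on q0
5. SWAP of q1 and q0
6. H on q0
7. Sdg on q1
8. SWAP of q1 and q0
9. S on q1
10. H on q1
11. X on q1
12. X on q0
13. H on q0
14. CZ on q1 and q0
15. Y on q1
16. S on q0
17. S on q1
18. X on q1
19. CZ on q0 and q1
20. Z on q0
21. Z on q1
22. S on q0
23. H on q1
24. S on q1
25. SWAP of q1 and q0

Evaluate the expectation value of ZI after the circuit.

The observable ZI averages to -1.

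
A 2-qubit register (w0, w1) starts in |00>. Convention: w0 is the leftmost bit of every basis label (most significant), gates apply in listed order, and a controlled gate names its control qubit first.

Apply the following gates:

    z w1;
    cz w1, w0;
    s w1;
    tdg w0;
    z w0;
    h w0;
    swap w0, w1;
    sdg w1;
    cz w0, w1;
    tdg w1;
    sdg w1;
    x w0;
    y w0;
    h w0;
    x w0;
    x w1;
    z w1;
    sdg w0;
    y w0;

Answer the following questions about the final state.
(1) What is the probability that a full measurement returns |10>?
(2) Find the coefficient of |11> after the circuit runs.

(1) A full measurement returns |10> with probability 1/4.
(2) |11> carries amplitude -1/2 in the final state.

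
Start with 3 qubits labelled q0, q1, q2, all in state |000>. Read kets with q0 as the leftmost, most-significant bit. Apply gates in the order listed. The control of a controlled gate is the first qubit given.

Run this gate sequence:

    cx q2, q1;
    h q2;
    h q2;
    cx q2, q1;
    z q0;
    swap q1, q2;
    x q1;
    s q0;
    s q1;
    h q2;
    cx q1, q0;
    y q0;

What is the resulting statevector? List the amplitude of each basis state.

The final amplitudes are sqrt(2)/2 on |010>, sqrt(2)/2 on |011>, and 0 on every other basis state. Key observation: steps 1-4 multiply out to the identity, so the circuit reduces to the remaining gates.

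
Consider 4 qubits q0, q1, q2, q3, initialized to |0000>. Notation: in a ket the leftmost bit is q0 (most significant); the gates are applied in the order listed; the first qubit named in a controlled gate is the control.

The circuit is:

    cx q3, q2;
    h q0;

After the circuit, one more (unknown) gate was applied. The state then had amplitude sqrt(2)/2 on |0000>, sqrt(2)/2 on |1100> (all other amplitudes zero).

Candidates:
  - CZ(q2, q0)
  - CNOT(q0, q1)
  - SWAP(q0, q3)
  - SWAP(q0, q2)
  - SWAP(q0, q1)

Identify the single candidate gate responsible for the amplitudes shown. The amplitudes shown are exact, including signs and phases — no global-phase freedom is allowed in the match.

It was CNOT(q0, q1) that produced the state shown.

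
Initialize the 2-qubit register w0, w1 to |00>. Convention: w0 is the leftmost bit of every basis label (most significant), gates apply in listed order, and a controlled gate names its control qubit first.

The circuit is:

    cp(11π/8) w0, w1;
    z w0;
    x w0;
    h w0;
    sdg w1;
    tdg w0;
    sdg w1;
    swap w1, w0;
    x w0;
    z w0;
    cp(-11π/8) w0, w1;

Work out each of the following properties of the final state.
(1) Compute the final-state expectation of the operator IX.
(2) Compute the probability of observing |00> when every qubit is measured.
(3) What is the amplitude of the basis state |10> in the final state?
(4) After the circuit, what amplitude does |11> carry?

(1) The expectation value of IX is (1 + exp(3*I*pi/4))*exp(5*I*pi/8)/2.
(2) A full measurement returns |00> with probability 0.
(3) The final state's coefficient on |10> equals -sqrt(2)/2.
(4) The final state's coefficient on |11> equals sqrt(2)*exp(3*I*pi/8)/2.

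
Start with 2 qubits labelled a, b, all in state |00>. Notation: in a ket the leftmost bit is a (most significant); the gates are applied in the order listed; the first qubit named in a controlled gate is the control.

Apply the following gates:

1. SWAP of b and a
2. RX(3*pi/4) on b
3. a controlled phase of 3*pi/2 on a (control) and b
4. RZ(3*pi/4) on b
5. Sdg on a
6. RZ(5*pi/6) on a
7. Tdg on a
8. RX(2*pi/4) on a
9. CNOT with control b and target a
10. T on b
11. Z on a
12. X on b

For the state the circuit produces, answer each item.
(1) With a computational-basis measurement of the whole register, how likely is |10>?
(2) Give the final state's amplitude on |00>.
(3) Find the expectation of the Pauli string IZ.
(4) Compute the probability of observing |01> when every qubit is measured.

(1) Outcome |10> occurs with probability sqrt(2)/8 + 1/4.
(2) The amplitude on |00> is -sqrt(2*sqrt(2) + 4)*exp(5*I*pi/24)/4.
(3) The observable IZ averages to sqrt(2)/2.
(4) A full measurement returns |01> with probability 1/4 - sqrt(2)/8.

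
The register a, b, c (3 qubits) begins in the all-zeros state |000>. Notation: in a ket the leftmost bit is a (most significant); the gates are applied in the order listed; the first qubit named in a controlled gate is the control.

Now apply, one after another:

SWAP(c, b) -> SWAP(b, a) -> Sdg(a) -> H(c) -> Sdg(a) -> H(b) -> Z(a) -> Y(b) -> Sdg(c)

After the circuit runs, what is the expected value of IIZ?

The observable IIZ averages to 0.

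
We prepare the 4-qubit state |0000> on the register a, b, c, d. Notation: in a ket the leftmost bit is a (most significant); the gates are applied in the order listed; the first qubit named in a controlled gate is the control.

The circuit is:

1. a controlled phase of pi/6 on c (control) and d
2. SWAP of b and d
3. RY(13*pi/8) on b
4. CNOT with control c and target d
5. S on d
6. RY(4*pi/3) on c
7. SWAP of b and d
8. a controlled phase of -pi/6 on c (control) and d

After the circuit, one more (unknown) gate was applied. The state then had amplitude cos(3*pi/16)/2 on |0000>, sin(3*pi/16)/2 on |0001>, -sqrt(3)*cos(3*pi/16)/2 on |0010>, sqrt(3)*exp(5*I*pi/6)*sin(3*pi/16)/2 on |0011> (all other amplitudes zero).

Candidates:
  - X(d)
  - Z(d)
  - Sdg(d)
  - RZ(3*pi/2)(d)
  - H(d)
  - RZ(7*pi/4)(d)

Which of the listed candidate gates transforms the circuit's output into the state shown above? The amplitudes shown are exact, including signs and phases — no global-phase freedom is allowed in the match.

The unique candidate consistent with the amplitudes is Z(d).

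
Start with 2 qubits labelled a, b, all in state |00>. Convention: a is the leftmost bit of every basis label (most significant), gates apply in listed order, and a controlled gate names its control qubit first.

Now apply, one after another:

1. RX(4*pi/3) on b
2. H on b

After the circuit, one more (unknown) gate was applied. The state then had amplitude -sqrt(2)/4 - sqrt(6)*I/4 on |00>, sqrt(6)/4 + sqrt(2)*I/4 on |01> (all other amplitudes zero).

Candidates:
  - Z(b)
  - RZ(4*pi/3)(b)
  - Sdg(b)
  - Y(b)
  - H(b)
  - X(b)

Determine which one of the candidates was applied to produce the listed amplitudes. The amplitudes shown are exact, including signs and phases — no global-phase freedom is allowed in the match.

The unique candidate consistent with the amplitudes is Sdg(b).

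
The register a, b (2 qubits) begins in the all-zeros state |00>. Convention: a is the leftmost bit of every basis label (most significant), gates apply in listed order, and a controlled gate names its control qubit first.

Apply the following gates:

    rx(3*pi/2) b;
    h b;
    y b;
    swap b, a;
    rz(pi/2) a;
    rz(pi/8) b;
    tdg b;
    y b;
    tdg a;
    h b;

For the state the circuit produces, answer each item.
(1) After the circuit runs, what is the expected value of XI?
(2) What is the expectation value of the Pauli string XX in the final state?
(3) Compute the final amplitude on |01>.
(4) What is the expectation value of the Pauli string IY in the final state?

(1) The expectation value of XI is sqrt(2)/2.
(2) The expectation value of XX is -sqrt(2)/2.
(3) |01> carries amplitude sqrt(2)*(-1 + I)*exp(11*I*pi/16)/4 in the final state.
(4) The expectation value of IY is 0.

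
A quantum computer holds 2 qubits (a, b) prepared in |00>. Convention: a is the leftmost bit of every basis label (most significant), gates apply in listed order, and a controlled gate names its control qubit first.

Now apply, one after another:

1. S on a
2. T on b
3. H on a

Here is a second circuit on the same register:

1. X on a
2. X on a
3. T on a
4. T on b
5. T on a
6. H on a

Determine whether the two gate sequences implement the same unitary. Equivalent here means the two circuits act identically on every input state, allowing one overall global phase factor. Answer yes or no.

Yes — the two circuits implement the same unitary up to a global phase.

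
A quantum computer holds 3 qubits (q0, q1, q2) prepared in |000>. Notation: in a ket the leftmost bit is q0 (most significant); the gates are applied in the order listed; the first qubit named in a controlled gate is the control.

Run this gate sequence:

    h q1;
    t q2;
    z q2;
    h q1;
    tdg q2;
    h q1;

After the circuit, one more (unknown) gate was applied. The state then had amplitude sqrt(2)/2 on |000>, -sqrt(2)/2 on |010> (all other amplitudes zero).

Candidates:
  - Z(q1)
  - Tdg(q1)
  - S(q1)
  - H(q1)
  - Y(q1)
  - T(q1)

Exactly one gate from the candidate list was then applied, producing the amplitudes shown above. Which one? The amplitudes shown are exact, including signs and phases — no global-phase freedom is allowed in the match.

The unique candidate consistent with the amplitudes is Z(q1).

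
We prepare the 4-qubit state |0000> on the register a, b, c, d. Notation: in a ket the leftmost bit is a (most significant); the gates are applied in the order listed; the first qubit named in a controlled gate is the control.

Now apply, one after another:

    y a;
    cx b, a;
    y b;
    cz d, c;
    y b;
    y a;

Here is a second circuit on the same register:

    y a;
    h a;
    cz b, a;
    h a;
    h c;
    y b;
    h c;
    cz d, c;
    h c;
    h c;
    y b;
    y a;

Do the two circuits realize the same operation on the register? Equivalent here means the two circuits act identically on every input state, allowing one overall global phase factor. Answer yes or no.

Yes: on every input state the two circuits agree up to one overall phase factor.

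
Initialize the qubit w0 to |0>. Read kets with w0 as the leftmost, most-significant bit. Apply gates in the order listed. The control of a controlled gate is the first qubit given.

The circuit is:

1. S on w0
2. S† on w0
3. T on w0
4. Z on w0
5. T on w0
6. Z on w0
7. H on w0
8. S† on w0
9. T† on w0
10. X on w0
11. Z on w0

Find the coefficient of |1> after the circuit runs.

The final state's coefficient on |1> equals -sqrt(2)/2.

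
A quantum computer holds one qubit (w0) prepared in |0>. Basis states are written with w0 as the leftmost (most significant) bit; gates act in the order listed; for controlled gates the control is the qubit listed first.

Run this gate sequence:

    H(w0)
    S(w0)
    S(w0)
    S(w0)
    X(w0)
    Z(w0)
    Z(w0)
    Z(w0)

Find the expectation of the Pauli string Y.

In the final state, Y has expectation -1.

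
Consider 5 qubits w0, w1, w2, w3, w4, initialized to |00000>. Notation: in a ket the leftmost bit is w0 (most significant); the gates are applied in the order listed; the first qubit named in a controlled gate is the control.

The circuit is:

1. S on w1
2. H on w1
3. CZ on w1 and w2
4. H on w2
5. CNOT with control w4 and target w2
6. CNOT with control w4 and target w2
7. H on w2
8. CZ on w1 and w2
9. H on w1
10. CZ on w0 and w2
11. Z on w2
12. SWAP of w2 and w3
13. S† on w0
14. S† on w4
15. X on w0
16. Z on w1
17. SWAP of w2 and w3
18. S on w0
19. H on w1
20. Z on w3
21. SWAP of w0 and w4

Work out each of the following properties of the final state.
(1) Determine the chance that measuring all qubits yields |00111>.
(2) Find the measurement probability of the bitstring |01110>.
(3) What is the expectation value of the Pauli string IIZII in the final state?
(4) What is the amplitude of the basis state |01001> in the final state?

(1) Outcome |00111> occurs with probability 0. Key observation: steps 2-9 multiply out to the identity, so the circuit reduces to the remaining gates.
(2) Outcome |01110> occurs with probability 0.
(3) The expectation value of IIZII is 1.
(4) The amplitude on |01001> is sqrt(2)*I/2.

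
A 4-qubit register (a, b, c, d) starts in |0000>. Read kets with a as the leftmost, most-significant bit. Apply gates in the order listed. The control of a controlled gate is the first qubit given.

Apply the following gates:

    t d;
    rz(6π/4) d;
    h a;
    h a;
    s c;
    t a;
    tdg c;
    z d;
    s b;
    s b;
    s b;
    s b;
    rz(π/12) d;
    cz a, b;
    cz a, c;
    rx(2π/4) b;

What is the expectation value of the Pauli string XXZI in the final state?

The observable XXZI averages to 0.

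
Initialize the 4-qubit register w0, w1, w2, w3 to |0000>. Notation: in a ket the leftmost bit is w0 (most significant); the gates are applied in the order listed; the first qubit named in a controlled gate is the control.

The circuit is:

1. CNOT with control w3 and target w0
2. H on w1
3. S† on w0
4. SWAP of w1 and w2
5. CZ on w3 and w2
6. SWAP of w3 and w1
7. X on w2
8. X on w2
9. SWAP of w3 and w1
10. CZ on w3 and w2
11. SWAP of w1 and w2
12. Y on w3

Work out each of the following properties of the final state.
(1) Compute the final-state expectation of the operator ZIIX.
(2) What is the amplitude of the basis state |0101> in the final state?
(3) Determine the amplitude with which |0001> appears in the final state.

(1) In the final state, ZIIX has expectation 0. Key observation: steps 4-11 multiply out to the identity, so the circuit reduces to the remaining gates.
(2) The final state's coefficient on |0101> equals sqrt(2)*I/2.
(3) |0001> carries amplitude sqrt(2)*I/2 in the final state.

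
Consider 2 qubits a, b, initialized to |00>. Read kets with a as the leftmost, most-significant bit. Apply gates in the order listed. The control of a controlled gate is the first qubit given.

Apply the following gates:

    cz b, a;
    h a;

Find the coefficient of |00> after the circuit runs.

The final state's coefficient on |00> equals sqrt(2)/2.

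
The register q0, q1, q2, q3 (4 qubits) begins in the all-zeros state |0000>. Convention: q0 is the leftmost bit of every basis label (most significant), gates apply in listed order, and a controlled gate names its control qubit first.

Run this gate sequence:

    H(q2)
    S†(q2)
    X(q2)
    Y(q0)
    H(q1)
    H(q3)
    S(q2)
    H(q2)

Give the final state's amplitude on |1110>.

The final state's coefficient on |1110> equals 1/2.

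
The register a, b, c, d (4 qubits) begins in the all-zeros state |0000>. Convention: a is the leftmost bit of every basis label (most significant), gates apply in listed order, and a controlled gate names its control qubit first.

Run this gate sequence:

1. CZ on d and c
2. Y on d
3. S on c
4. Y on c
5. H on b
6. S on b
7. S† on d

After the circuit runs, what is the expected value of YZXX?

The expectation value of YZXX is 0.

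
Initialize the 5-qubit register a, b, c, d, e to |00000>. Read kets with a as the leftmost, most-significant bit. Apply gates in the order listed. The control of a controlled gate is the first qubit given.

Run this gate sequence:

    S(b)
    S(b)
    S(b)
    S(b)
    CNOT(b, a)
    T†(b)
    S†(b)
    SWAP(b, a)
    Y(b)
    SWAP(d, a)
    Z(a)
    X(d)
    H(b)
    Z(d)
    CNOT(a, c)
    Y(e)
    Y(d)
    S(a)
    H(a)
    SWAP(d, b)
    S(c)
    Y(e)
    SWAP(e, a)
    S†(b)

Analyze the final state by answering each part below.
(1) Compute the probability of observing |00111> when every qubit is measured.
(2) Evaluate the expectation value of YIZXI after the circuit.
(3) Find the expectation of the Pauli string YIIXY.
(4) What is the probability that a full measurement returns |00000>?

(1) The probability of measuring |00111> is 0. Key observation: gates 1-4 undo each other exactly, leaving only the rest of the circuit to track.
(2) In the final state, YIZXI has expectation 0.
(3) The expectation value of YIIXY is 0.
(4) The probability of measuring |00000> is 1/4.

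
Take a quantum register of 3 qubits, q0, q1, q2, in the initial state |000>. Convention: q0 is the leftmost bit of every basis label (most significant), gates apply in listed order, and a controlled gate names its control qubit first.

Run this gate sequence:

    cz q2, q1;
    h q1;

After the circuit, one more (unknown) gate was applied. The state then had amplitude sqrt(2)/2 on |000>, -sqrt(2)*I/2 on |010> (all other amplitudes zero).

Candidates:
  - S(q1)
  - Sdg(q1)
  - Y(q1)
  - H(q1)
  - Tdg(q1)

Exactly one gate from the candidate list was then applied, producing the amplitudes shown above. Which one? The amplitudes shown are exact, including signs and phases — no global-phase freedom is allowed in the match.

The unique candidate consistent with the amplitudes is Sdg(q1).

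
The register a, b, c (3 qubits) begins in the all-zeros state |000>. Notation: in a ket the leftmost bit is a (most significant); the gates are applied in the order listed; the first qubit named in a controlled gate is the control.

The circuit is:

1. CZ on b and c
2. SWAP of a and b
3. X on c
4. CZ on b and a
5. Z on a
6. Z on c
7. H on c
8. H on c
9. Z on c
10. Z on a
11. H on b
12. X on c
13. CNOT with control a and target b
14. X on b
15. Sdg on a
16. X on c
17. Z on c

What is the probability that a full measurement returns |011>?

The probability of measuring |011> is 1/2. Key observation: gates 5-10 undo each other exactly, leaving only the rest of the circuit to track.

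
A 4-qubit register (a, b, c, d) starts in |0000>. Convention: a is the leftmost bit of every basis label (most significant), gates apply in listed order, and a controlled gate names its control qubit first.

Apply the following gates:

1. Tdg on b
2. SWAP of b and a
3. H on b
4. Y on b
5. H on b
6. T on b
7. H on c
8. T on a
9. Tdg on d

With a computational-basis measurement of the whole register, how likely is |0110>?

A full measurement returns |0110> with probability 1/2.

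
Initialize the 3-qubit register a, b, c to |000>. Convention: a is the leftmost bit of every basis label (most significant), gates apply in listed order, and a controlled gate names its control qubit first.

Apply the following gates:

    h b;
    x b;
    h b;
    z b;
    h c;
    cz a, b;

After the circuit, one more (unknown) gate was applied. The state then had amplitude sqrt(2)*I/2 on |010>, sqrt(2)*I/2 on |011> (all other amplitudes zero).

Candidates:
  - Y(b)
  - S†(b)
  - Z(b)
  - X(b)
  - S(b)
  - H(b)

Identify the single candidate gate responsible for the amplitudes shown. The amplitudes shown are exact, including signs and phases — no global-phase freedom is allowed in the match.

It was Y(b) that produced the state shown. Key observation: steps 1-4 multiply out to the identity, so the circuit reduces to the remaining gates.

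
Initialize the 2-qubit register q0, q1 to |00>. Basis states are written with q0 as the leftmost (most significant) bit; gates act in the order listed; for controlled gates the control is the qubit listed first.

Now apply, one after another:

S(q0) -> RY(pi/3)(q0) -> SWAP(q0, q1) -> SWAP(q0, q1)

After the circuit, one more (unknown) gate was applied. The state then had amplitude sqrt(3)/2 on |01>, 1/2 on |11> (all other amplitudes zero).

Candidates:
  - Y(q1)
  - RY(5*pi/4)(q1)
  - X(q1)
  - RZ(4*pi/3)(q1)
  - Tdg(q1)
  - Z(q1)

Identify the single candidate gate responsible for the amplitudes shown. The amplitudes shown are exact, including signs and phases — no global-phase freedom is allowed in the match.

The applied gate was X(q1). Key observation: steps 3-4 multiply out to the identity, so the circuit reduces to the remaining gates.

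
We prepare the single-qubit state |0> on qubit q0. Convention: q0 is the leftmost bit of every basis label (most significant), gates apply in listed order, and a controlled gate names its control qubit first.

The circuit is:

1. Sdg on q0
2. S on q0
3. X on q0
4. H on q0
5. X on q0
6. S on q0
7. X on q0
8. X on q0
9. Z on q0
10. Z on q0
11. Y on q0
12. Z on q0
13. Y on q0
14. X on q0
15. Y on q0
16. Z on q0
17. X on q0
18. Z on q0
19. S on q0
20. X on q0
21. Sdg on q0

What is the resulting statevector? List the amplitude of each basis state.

The final amplitudes are -sqrt(2)/2 on |0>, -sqrt(2)*I/2 on |1>.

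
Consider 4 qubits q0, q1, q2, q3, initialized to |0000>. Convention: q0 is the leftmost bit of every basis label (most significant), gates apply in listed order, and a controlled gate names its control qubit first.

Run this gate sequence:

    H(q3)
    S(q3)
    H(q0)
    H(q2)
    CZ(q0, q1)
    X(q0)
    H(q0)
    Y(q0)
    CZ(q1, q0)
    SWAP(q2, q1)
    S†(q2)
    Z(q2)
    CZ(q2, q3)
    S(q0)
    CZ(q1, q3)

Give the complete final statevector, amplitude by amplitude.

The resulting statevector has amplitude -1/2 on |1000>, -I/2 on |1001>, -1/2 on |1100>, I/2 on |1101>, and 0 on every other basis state.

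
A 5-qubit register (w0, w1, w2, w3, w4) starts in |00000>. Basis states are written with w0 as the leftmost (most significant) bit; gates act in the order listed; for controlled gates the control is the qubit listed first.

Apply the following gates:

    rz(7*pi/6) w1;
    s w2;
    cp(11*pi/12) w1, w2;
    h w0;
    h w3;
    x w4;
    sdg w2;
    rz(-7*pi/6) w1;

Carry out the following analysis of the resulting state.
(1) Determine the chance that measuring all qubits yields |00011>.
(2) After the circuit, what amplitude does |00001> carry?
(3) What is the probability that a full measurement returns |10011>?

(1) The probability of measuring |00011> is 1/4.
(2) The amplitude on |00001> is 1/2.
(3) A full measurement returns |10011> with probability 1/4.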